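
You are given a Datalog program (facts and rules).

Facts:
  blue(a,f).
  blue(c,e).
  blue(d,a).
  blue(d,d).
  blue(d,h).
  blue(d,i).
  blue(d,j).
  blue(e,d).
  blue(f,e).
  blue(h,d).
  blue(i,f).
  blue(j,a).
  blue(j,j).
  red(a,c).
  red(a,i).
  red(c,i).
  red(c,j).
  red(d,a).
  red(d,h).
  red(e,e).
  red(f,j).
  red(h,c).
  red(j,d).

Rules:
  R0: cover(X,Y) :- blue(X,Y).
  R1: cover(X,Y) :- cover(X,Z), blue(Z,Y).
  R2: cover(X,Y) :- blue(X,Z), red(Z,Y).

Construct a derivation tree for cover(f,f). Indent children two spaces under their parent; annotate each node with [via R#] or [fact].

cover(f,f)  [via R1]
  cover(f,a)  [via R1]
    cover(f,d)  [via R1]
      cover(f,e)  [via R0]
        blue(f,e)  [fact]
      blue(e,d)  [fact]
    blue(d,a)  [fact]
  blue(a,f)  [fact]

round 1: derive cover(a,f) via R0 from blue(a,f)
round 1: derive cover(c,e) via R0 from blue(c,e)
round 1: derive cover(d,a) via R0 from blue(d,a)
round 1: derive cover(d,d) via R0 from blue(d,d)
round 1: derive cover(d,h) via R0 from blue(d,h)
round 1: derive cover(d,i) via R0 from blue(d,i)
round 1: derive cover(d,j) via R0 from blue(d,j)
round 1: derive cover(e,d) via R0 from blue(e,d)
round 1: derive cover(f,e) via R0 from blue(f,e)
round 1: derive cover(h,d) via R0 from blue(h,d)
round 1: derive cover(i,f) via R0 from blue(i,f)
round 1: derive cover(j,a) via R0 from blue(j,a)
round 1: derive cover(j,j) via R0 from blue(j,j)
round 1: derive cover(a,j) via R2 from blue(a,f), red(f,j)
round 1: derive cover(d,c) via R2 from blue(d,a), red(a,c)
round 1: derive cover(e,a) via R2 from blue(e,d), red(d,a)
round 1: derive cover(e,h) via R2 from blue(e,d), red(d,h)
round 1: derive cover(h,a) via R2 from blue(h,d), red(d,a)
round 1: derive cover(h,h) via R2 from blue(h,d), red(d,h)
round 1: derive cover(i,j) via R2 from blue(i,f), red(f,j)
round 1: derive cover(j,c) via R2 from blue(j,a), red(a,c)
round 1: derive cover(j,d) via R2 from blue(j,j), red(j,d)
round 1: derive cover(j,i) via R2 from blue(j,a), red(a,i)
round 2: derive cover(a,a) via R1 from cover(a,j), blue(j,a)
round 2: derive cover(a,e) via R1 from cover(a,f), blue(f,e)
round 2: derive cover(c,d) via R1 from cover(c,e), blue(e,d)
round 2: derive cover(d,e) via R1 from cover(d,c), blue(c,e)
round 2: derive cover(d,f) via R1 from cover(d,a), blue(a,f)
round 2: derive cover(e,f) via R1 from cover(e,a), blue(a,f)
round 2: derive cover(e,i) via R1 from cover(e,d), blue(d,i)
round 2: derive cover(e,j) via R1 from cover(e,d), blue(d,j)
round 2: derive cover(f,d) via R1 from cover(f,e), blue(e,d)
round 2: derive cover(h,f) via R1 from cover(h,a), blue(a,f)
round 2: derive cover(h,i) via R1 from cover(h,d), blue(d,i)
round 2: derive cover(h,j) via R1 from cover(h,d), blue(d,j)
round 2: derive cover(i,a) via R1 from cover(i,j), blue(j,a)
round 2: derive cover(i,e) via R1 from cover(i,f), blue(f,e)
round 2: derive cover(j,e) via R1 from cover(j,c), blue(c,e)
round 2: derive cover(j,f) via R1 from cover(j,a), blue(a,f)
round 2: derive cover(j,h) via R1 from cover(j,d), blue(d,h)
round 3: derive cover(a,d) via R1 from cover(a,e), blue(e,d)
round 3: derive cover(c,a) via R1 from cover(c,d), blue(d,a)
round 3: derive cover(c,h) via R1 from cover(c,d), blue(d,h)
round 3: derive cover(c,i) via R1 from cover(c,d), blue(d,i)
round 3: derive cover(c,j) via R1 from cover(c,d), blue(d,j)
round 3: derive cover(e,e) via R1 from cover(e,f), blue(f,e)
round 3: derive cover(f,a) via R1 from cover(f,d), blue(d,a)
round 3: derive cover(f,h) via R1 from cover(f,d), blue(d,h)
round 3: derive cover(f,i) via R1 from cover(f,d), blue(d,i)
round 3: derive cover(f,j) via R1 from cover(f,d), blue(d,j)
round 3: derive cover(h,e) via R1 from cover(h,f), blue(f,e)
round 3: derive cover(i,d) via R1 from cover(i,e), blue(e,d)
round 4: derive cover(a,h) via R1 from cover(a,d), blue(d,h)
round 4: derive cover(a,i) via R1 from cover(a,d), blue(d,i)
round 4: derive cover(c,f) via R1 from cover(c,a), blue(a,f)
round 4: derive cover(f,f) via R1 from cover(f,a), blue(a,f)
round 4: derive cover(i,h) via R1 from cover(i,d), blue(d,h)
round 4: derive cover(i,i) via R1 from cover(i,d), blue(d,i)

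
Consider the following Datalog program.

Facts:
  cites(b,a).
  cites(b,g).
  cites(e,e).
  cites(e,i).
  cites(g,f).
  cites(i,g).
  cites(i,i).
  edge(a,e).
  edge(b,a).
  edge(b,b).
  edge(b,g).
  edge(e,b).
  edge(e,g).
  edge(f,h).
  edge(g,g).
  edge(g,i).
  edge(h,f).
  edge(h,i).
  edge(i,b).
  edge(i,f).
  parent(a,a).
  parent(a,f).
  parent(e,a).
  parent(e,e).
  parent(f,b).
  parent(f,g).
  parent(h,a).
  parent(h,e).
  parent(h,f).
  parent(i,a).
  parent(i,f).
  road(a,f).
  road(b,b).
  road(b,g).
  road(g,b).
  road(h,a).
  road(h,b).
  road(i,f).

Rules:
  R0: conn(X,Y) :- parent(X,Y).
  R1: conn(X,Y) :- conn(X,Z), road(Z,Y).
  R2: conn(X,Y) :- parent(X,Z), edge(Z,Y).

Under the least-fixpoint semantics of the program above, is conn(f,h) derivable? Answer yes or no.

no

round 1: derive conn(a,a) via R0 from parent(a,a)
round 1: derive conn(a,f) via R0 from parent(a,f)
round 1: derive conn(e,a) via R0 from parent(e,a)
round 1: derive conn(e,e) via R0 from parent(e,e)
round 1: derive conn(f,b) via R0 from parent(f,b)
round 1: derive conn(f,g) via R0 from parent(f,g)
round 1: derive conn(h,a) via R0 from parent(h,a)
round 1: derive conn(h,e) via R0 from parent(h,e)
round 1: derive conn(h,f) via R0 from parent(h,f)
round 1: derive conn(i,a) via R0 from parent(i,a)
round 1: derive conn(i,f) via R0 from parent(i,f)
round 1: derive conn(a,e) via R2 from parent(a,a), edge(a,e)
round 1: derive conn(a,h) via R2 from parent(a,f), edge(f,h)
round 1: derive conn(e,b) via R2 from parent(e,e), edge(e,b)
round 1: derive conn(e,g) via R2 from parent(e,e), edge(e,g)
round 1: derive conn(f,a) via R2 from parent(f,b), edge(b,a)
round 1: derive conn(f,i) via R2 from parent(f,g), edge(g,i)
round 1: derive conn(h,b) via R2 from parent(h,e), edge(e,b)
round 1: derive conn(h,g) via R2 from parent(h,e), edge(e,g)
round 1: derive conn(h,h) via R2 from parent(h,f), edge(f,h)
round 1: derive conn(i,e) via R2 from parent(i,a), edge(a,e)
round 1: derive conn(i,h) via R2 from parent(i,f), edge(f,h)
round 2: derive conn(a,b) via R1 from conn(a,h), road(h,b)
round 2: derive conn(e,f) via R1 from conn(e,a), road(a,f)
round 2: derive conn(f,f) via R1 from conn(f,a), road(a,f)
round 2: derive conn(i,b) via R1 from conn(i,h), road(h,b)
round 3: derive conn(a,g) via R1 from conn(a,b), road(b,g)
round 3: derive conn(i,g) via R1 from conn(i,b), road(b,g)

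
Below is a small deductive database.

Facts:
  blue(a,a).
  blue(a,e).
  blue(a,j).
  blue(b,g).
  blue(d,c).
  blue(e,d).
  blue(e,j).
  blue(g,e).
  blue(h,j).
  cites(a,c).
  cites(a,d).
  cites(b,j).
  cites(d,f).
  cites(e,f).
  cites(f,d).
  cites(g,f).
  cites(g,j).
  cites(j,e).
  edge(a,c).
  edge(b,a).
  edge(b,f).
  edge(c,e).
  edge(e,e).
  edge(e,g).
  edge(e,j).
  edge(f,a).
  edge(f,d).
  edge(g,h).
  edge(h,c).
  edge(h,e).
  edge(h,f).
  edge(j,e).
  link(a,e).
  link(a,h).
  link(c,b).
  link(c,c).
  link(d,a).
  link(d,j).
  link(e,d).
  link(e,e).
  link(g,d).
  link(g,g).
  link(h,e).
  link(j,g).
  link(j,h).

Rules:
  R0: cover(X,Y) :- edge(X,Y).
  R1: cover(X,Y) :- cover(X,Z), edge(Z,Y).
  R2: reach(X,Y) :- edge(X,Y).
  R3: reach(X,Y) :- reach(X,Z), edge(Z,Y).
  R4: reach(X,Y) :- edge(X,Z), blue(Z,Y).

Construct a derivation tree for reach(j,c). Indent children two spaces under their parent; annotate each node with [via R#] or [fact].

round 1: derive reach(a,c) via R2 from edge(a,c)
round 1: derive reach(b,a) via R2 from edge(b,a)
round 1: derive reach(b,f) via R2 from edge(b,f)
round 1: derive reach(c,e) via R2 from edge(c,e)
round 1: derive reach(e,e) via R2 from edge(e,e)
round 1: derive reach(e,g) via R2 from edge(e,g)
round 1: derive reach(e,j) via R2 from edge(e,j)
round 1: derive reach(f,a) via R2 from edge(f,a)
round 1: derive reach(f,d) via R2 from edge(f,d)
round 1: derive reach(g,h) via R2 from edge(g,h)
round 1: derive reach(h,c) via R2 from edge(h,c)
round 1: derive reach(h,e) via R2 from edge(h,e)
round 1: derive reach(h,f) via R2 from edge(h,f)
round 1: derive reach(j,e) via R2 from edge(j,e)
round 1: derive reach(b,e) via R4 from edge(b,a), blue(a,e)
round 1: derive reach(b,j) via R4 from edge(b,a), blue(a,j)
round 1: derive reach(c,d) via R4 from edge(c,e), blue(e,d)
round 1: derive reach(c,j) via R4 from edge(c,e), blue(e,j)
round 1: derive reach(e,d) via R4 from edge(e,e), blue(e,d)
round 1: derive reach(f,c) via R4 from edge(f,d), blue(d,c)
round 1: derive reach(f,e) via R4 from edge(f,a), blue(a,e)
round 1: derive reach(f,j) via R4 from edge(f,a), blue(a,j)
round 1: derive reach(g,j) via R4 from edge(g,h), blue(h,j)
round 1: derive reach(h,d) via R4 from edge(h,e), blue(e,d)
round 1: derive reach(h,j) via R4 from edge(h,e), blue(e,j)
round 1: derive reach(j,d) via R4 from edge(j,e), blue(e,d)
round 1: derive reach(j,j) via R4 from edge(j,e), blue(e,j)
round 2: derive reach(a,e) via R3 from reach(a,c), edge(c,e)
round 2: derive reach(b,c) via R3 from reach(b,a), edge(a,c)
round 2: derive reach(b,d) via R3 from reach(b,f), edge(f,d)
round 2: derive reach(b,g) via R3 from reach(b,e), edge(e,g)
round 2: derive reach(c,g) via R3 from reach(c,e), edge(e,g)
round 2: derive reach(e,h) via R3 from reach(e,g), edge(g,h)
round 2: derive reach(f,g) via R3 from reach(f,e), edge(e,g)
round 2: derive reach(g,c) via R3 from reach(g,h), edge(h,c)
round 2: derive reach(g,e) via R3 from reach(g,h), edge(h,e)
round 2: derive reach(g,f) via R3 from reach(g,h), edge(h,f)
round 2: derive reach(h,a) via R3 from reach(h,f), edge(f,a)
round 2: derive reach(h,g) via R3 from reach(h,e), edge(e,g)
round 2: derive reach(j,g) via R3 from reach(j,e), edge(e,g)
round 3: derive reach(a,g) via R3 from reach(a,e), edge(e,g)
round 3: derive reach(a,j) via R3 from reach(a,e), edge(e,j)
round 3: derive reach(b,h) via R3 from reach(b,g), edge(g,h)
round 3: derive reach(c,h) via R3 from reach(c,g), edge(g,h)
round 3: derive reach(e,c) via R3 from reach(e,h), edge(h,c)
round 3: derive reach(e,f) via R3 from reach(e,h), edge(h,f)
round 3: derive reach(f,h) via R3 from reach(f,g), edge(g,h)
round 3: derive reach(g,a) via R3 from reach(g,f), edge(f,a)
round 3: derive reach(g,d) via R3 from reach(g,f), edge(f,d)
round 3: derive reach(g,g) via R3 from reach(g,e), edge(e,g)
round 3: derive reach(h,h) via R3 from reach(h,g), edge(g,h)
round 3: derive reach(j,h) via R3 from reach(j,g), edge(g,h)
round 4: derive reach(a,h) via R3 from reach(a,g), edge(g,h)
round 4: derive reach(c,c) via R3 from reach(c,h), edge(h,c)
round 4: derive reach(c,f) via R3 from reach(c,h), edge(h,f)
round 4: derive reach(e,a) via R3 from reach(e,f), edge(f,a)
round 4: derive reach(f,f) via R3 from reach(f,h), edge(h,f)
round 4: derive reach(j,c) via R3 from reach(j,h), edge(h,c)
round 4: derive reach(j,f) via R3 from reach(j,h), edge(h,f)
round 5: derive reach(a,f) via R3 from reach(a,h), edge(h,f)
round 5: derive reach(c,a) via R3 from reach(c,f), edge(f,a)
round 5: derive reach(j,a) via R3 from reach(j,f), edge(f,a)
round 6: derive reach(a,a) via R3 from reach(a,f), edge(f,a)
round 6: derive reach(a,d) via R3 from reach(a,f), edge(f,d)

reach(j,c)  [via R3]
  reach(j,h)  [via R3]
    reach(j,g)  [via R3]
      reach(j,e)  [via R2]
        edge(j,e)  [fact]
      edge(e,g)  [fact]
    edge(g,h)  [fact]
  edge(h,c)  [fact]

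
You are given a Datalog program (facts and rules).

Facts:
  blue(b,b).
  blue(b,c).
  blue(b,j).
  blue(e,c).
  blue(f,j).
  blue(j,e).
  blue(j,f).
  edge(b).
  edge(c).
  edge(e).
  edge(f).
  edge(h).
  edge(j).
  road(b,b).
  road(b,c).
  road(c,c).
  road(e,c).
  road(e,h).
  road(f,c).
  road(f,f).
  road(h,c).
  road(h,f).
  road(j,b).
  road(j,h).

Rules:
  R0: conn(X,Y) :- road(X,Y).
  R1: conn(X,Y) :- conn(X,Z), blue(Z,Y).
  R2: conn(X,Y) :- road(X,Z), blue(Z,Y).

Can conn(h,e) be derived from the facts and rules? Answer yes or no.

yes

round 1: derive conn(b,b) via R0 from road(b,b)
round 1: derive conn(b,c) via R0 from road(b,c)
round 1: derive conn(c,c) via R0 from road(c,c)
round 1: derive conn(e,c) via R0 from road(e,c)
round 1: derive conn(e,h) via R0 from road(e,h)
round 1: derive conn(f,c) via R0 from road(f,c)
round 1: derive conn(f,f) via R0 from road(f,f)
round 1: derive conn(h,c) via R0 from road(h,c)
round 1: derive conn(h,f) via R0 from road(h,f)
round 1: derive conn(j,b) via R0 from road(j,b)
round 1: derive conn(j,h) via R0 from road(j,h)
round 1: derive conn(b,j) via R2 from road(b,b), blue(b,j)
round 1: derive conn(f,j) via R2 from road(f,f), blue(f,j)
round 1: derive conn(h,j) via R2 from road(h,f), blue(f,j)
round 1: derive conn(j,c) via R2 from road(j,b), blue(b,c)
round 1: derive conn(j,j) via R2 from road(j,b), blue(b,j)
round 2: derive conn(b,e) via R1 from conn(b,j), blue(j,e)
round 2: derive conn(b,f) via R1 from conn(b,j), blue(j,f)
round 2: derive conn(f,e) via R1 from conn(f,j), blue(j,e)
round 2: derive conn(h,e) via R1 from conn(h,j), blue(j,e)
round 2: derive conn(j,e) via R1 from conn(j,j), blue(j,e)
round 2: derive conn(j,f) via R1 from conn(j,j), blue(j,f)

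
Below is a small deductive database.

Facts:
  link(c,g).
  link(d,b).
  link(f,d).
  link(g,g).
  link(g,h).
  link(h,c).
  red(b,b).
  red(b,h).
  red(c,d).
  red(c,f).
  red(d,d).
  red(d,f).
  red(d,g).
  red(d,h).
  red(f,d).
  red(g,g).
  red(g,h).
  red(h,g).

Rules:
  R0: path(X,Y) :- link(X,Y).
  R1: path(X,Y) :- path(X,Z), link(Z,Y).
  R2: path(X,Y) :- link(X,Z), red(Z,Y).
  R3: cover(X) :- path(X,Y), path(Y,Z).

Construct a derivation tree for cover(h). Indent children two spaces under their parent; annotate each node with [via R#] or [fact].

cover(h)  [via R3]
  path(h,c)  [via R0]
    link(h,c)  [fact]
  path(c,g)  [via R0]
    link(c,g)  [fact]

round 1: derive path(c,g) via R0 from link(c,g)
round 1: derive path(d,b) via R0 from link(d,b)
round 1: derive path(f,d) via R0 from link(f,d)
round 1: derive path(g,g) via R0 from link(g,g)
round 1: derive path(g,h) via R0 from link(g,h)
round 1: derive path(h,c) via R0 from link(h,c)
round 1: derive path(c,h) via R2 from link(c,g), red(g,h)
round 1: derive path(d,h) via R2 from link(d,b), red(b,h)
round 1: derive path(f,f) via R2 from link(f,d), red(d,f)
round 1: derive path(f,g) via R2 from link(f,d), red(d,g)
round 1: derive path(f,h) via R2 from link(f,d), red(d,h)
round 1: derive path(h,d) via R2 from link(h,c), red(c,d)
round 1: derive path(h,f) via R2 from link(h,c), red(c,f)
round 2: derive path(c,c) via R1 from path(c,h), link(h,c)
round 2: derive path(d,c) via R1 from path(d,h), link(h,c)
round 2: derive path(f,b) via R1 from path(f,d), link(d,b)
round 2: derive path(f,c) via R1 from path(f,h), link(h,c)
round 2: derive path(g,c) via R1 from path(g,h), link(h,c)
round 2: derive path(h,b) via R1 from path(h,d), link(d,b)
round 2: derive path(h,g) via R1 from path(h,c), link(c,g)
round 2: derive cover(c) via R3 from path(c,g), path(g,g)
round 2: derive cover(d) via R3 from path(d,h), path(h,c)
round 2: derive cover(f) via R3 from path(f,d), path(d,b)
round 2: derive cover(g) via R3 from path(g,g), path(g,g)
round 2: derive cover(h) via R3 from path(h,c), path(c,g)
round 3: derive path(d,g) via R1 from path(d,c), link(c,g)
round 3: derive path(h,h) via R1 from path(h,g), link(g,h)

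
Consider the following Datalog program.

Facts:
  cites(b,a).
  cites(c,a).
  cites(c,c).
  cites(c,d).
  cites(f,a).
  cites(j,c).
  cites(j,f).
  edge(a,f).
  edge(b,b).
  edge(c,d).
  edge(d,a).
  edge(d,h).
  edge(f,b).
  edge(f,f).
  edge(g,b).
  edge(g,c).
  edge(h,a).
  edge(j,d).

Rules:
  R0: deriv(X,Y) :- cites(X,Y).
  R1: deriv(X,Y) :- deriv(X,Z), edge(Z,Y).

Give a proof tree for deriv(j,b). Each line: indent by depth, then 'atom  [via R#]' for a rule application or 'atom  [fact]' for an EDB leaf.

deriv(j,b)  [via R1]
  deriv(j,f)  [via R0]
    cites(j,f)  [fact]
  edge(f,b)  [fact]

round 1: derive deriv(b,a) via R0 from cites(b,a)
round 1: derive deriv(c,a) via R0 from cites(c,a)
round 1: derive deriv(c,c) via R0 from cites(c,c)
round 1: derive deriv(c,d) via R0 from cites(c,d)
round 1: derive deriv(f,a) via R0 from cites(f,a)
round 1: derive deriv(j,c) via R0 from cites(j,c)
round 1: derive deriv(j,f) via R0 from cites(j,f)
round 2: derive deriv(b,f) via R1 from deriv(b,a), edge(a,f)
round 2: derive deriv(c,f) via R1 from deriv(c,a), edge(a,f)
round 2: derive deriv(c,h) via R1 from deriv(c,d), edge(d,h)
round 2: derive deriv(f,f) via R1 from deriv(f,a), edge(a,f)
round 2: derive deriv(j,b) via R1 from deriv(j,f), edge(f,b)
round 2: derive deriv(j,d) via R1 from deriv(j,c), edge(c,d)
round 3: derive deriv(b,b) via R1 from deriv(b,f), edge(f,b)
round 3: derive deriv(c,b) via R1 from deriv(c,f), edge(f,b)
round 3: derive deriv(f,b) via R1 from deriv(f,f), edge(f,b)
round 3: derive deriv(j,a) via R1 from deriv(j,d), edge(d,a)
round 3: derive deriv(j,h) via R1 from deriv(j,d), edge(d,h)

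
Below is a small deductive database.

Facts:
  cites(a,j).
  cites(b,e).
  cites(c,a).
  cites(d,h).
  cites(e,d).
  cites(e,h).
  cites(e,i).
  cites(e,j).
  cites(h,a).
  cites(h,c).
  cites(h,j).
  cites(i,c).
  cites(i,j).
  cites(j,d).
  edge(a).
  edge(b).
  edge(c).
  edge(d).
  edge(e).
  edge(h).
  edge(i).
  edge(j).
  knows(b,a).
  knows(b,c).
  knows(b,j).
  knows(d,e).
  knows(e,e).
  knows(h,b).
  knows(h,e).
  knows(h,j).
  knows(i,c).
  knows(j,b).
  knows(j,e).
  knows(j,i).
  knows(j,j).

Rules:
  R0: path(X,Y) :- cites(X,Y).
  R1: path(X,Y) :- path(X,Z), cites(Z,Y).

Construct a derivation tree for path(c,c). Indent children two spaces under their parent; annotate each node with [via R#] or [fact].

path(c,c)  [via R1]
  path(c,h)  [via R1]
    path(c,d)  [via R1]
      path(c,j)  [via R1]
        path(c,a)  [via R0]
          cites(c,a)  [fact]
        cites(a,j)  [fact]
      cites(j,d)  [fact]
    cites(d,h)  [fact]
  cites(h,c)  [fact]

round 1: derive path(a,j) via R0 from cites(a,j)
round 1: derive path(b,e) via R0 from cites(b,e)
round 1: derive path(c,a) via R0 from cites(c,a)
round 1: derive path(d,h) via R0 from cites(d,h)
round 1: derive path(e,d) via R0 from cites(e,d)
round 1: derive path(e,h) via R0 from cites(e,h)
round 1: derive path(e,i) via R0 from cites(e,i)
round 1: derive path(e,j) via R0 from cites(e,j)
round 1: derive path(h,a) via R0 from cites(h,a)
round 1: derive path(h,c) via R0 from cites(h,c)
round 1: derive path(h,j) via R0 from cites(h,j)
round 1: derive path(i,c) via R0 from cites(i,c)
round 1: derive path(i,j) via R0 from cites(i,j)
round 1: derive path(j,d) via R0 from cites(j,d)
round 2: derive path(a,d) via R1 from path(a,j), cites(j,d)
round 2: derive path(b,d) via R1 from path(b,e), cites(e,d)
round 2: derive path(b,h) via R1 from path(b,e), cites(e,h)
round 2: derive path(b,i) via R1 from path(b,e), cites(e,i)
round 2: derive path(b,j) via R1 from path(b,e), cites(e,j)
round 2: derive path(c,j) via R1 from path(c,a), cites(a,j)
round 2: derive path(d,a) via R1 from path(d,h), cites(h,a)
round 2: derive path(d,c) via R1 from path(d,h), cites(h,c)
round 2: derive path(d,j) via R1 from path(d,h), cites(h,j)
round 2: derive path(e,a) via R1 from path(e,h), cites(h,a)
round 2: derive path(e,c) via R1 from path(e,h), cites(h,c)
round 2: derive path(h,d) via R1 from path(h,j), cites(j,d)
round 2: derive path(i,a) via R1 from path(i,c), cites(c,a)
round 2: derive path(i,d) via R1 from path(i,j), cites(j,d)
round 2: derive path(j,h) via R1 from path(j,d), cites(d,h)
round 3: derive path(a,h) via R1 from path(a,d), cites(d,h)
round 3: derive path(b,a) via R1 from path(b,h), cites(h,a)
round 3: derive path(b,c) via R1 from path(b,h), cites(h,c)
round 3: derive path(c,d) via R1 from path(c,j), cites(j,d)
round 3: derive path(d,d) via R1 from path(d,j), cites(j,d)
round 3: derive path(h,h) via R1 from path(h,d), cites(d,h)
round 3: derive path(i,h) via R1 from path(i,d), cites(d,h)
round 3: derive path(j,a) via R1 from path(j,h), cites(h,a)
round 3: derive path(j,c) via R1 from path(j,h), cites(h,c)
round 3: derive path(j,j) via R1 from path(j,h), cites(h,j)
round 4: derive path(a,a) via R1 from path(a,h), cites(h,a)
round 4: derive path(a,c) via R1 from path(a,h), cites(h,c)
round 4: derive path(c,h) via R1 from path(c,d), cites(d,h)
round 5: derive path(c,c) via R1 from path(c,h), cites(h,c)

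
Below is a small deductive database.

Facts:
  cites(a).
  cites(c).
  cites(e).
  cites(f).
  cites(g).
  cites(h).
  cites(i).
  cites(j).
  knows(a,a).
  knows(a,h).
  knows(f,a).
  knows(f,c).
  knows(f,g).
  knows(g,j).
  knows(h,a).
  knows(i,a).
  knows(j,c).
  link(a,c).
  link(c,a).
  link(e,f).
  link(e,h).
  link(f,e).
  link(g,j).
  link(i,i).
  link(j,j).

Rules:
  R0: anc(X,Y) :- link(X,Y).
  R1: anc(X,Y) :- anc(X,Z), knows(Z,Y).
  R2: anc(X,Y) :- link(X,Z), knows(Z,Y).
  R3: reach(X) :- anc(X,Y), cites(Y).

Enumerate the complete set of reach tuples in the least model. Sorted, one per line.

round 1: derive anc(a,c) via R0 from link(a,c)
round 1: derive anc(c,a) via R0 from link(c,a)
round 1: derive anc(e,f) via R0 from link(e,f)
round 1: derive anc(e,h) via R0 from link(e,h)
round 1: derive anc(f,e) via R0 from link(f,e)
round 1: derive anc(g,j) via R0 from link(g,j)
round 1: derive anc(i,i) via R0 from link(i,i)
round 1: derive anc(j,j) via R0 from link(j,j)
round 1: derive anc(c,h) via R2 from link(c,a), knows(a,h)
round 1: derive anc(e,a) via R2 from link(e,f), knows(f,a)
round 1: derive anc(e,c) via R2 from link(e,f), knows(f,c)
round 1: derive anc(e,g) via R2 from link(e,f), knows(f,g)
round 1: derive anc(g,c) via R2 from link(g,j), knows(j,c)
round 1: derive anc(i,a) via R2 from link(i,i), knows(i,a)
round 1: derive anc(j,c) via R2 from link(j,j), knows(j,c)
round 2: derive anc(e,j) via R1 from anc(e,g), knows(g,j)
round 2: derive anc(i,h) via R1 from anc(i,a), knows(a,h)
round 2: derive reach(a) via R3 from anc(a,c), cites(c)
round 2: derive reach(c) via R3 from anc(c,a), cites(a)
round 2: derive reach(e) via R3 from anc(e,a), cites(a)
round 2: derive reach(f) via R3 from anc(f,e), cites(e)
round 2: derive reach(g) via R3 from anc(g,c), cites(c)
round 2: derive reach(i) via R3 from anc(i,a), cites(a)
round 2: derive reach(j) via R3 from anc(j,c), cites(c)

reach(a)
reach(c)
reach(e)
reach(f)
reach(g)
reach(i)
reach(j)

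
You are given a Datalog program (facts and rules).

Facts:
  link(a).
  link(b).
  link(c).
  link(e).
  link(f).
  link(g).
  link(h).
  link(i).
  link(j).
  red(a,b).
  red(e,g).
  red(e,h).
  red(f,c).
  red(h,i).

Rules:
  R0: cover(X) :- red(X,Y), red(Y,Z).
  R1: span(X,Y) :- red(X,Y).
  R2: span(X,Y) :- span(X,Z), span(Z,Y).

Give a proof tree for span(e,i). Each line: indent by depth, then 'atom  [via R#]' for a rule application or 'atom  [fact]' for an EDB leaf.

round 1: derive span(a,b) via R1 from red(a,b)
round 1: derive span(e,g) via R1 from red(e,g)
round 1: derive span(e,h) via R1 from red(e,h)
round 1: derive span(f,c) via R1 from red(f,c)
round 1: derive span(h,i) via R1 from red(h,i)
round 2: derive span(e,i) via R2 from span(e,h), span(h,i)

span(e,i)  [via R2]
  span(e,h)  [via R1]
    red(e,h)  [fact]
  span(h,i)  [via R1]
    red(h,i)  [fact]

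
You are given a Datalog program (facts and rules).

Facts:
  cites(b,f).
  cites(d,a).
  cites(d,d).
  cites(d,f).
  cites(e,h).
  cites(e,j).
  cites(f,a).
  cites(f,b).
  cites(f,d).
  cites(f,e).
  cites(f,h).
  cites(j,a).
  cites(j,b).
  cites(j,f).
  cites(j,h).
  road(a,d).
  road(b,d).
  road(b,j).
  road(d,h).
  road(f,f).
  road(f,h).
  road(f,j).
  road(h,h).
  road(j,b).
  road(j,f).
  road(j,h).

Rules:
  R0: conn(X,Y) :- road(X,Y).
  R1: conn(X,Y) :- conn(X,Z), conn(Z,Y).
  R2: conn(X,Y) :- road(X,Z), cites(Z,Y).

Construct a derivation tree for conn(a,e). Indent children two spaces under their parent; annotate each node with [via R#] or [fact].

round 1: derive conn(a,d) via R0 from road(a,d)
round 1: derive conn(b,d) via R0 from road(b,d)
round 1: derive conn(b,j) via R0 from road(b,j)
round 1: derive conn(d,h) via R0 from road(d,h)
round 1: derive conn(f,f) via R0 from road(f,f)
round 1: derive conn(f,h) via R0 from road(f,h)
round 1: derive conn(f,j) via R0 from road(f,j)
round 1: derive conn(h,h) via R0 from road(h,h)
round 1: derive conn(j,b) via R0 from road(j,b)
round 1: derive conn(j,f) via R0 from road(j,f)
round 1: derive conn(j,h) via R0 from road(j,h)
round 1: derive conn(a,a) via R2 from road(a,d), cites(d,a)
round 1: derive conn(a,f) via R2 from road(a,d), cites(d,f)
round 1: derive conn(b,a) via R2 from road(b,d), cites(d,a)
round 1: derive conn(b,b) via R2 from road(b,j), cites(j,b)
round 1: derive conn(b,f) via R2 from road(b,d), cites(d,f)
round 1: derive conn(b,h) via R2 from road(b,j), cites(j,h)
round 1: derive conn(f,a) via R2 from road(f,f), cites(f,a)
round 1: derive conn(f,b) via R2 from road(f,f), cites(f,b)
round 1: derive conn(f,d) via R2 from road(f,f), cites(f,d)
round 1: derive conn(f,e) via R2 from road(f,f), cites(f,e)
round 1: derive conn(j,a) via R2 from road(j,f), cites(f,a)
round 1: derive conn(j,d) via R2 from road(j,f), cites(f,d)
round 1: derive conn(j,e) via R2 from road(j,f), cites(f,e)
round 2: derive conn(a,b) via R1 from conn(a,f), conn(f,b)
round 2: derive conn(a,e) via R1 from conn(a,f), conn(f,e)
round 2: derive conn(a,h) via R1 from conn(a,d), conn(d,h)
round 2: derive conn(a,j) via R1 from conn(a,f), conn(f,j)
round 2: derive conn(b,e) via R1 from conn(b,f), conn(f,e)
round 2: derive conn(j,j) via R1 from conn(j,b), conn(b,j)

conn(a,e)  [via R1]
  conn(a,f)  [via R2]
    road(a,d)  [fact]
    cites(d,f)  [fact]
  conn(f,e)  [via R2]
    road(f,f)  [fact]
    cites(f,e)  [fact]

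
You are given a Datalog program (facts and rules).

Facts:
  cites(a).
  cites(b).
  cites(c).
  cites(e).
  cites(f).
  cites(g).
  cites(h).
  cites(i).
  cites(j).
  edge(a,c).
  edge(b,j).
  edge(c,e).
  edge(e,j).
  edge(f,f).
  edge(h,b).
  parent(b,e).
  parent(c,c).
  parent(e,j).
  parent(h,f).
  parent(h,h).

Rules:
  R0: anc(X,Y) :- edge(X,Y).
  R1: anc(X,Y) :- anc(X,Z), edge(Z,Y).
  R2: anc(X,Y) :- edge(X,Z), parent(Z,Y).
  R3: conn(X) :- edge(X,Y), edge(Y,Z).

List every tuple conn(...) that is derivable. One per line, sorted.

round 1: derive conn(a) via R3 from edge(a,c), edge(c,e)
round 1: derive conn(c) via R3 from edge(c,e), edge(e,j)
round 1: derive conn(f) via R3 from edge(f,f), edge(f,f)
round 1: derive conn(h) via R3 from edge(h,b), edge(b,j)

conn(a)
conn(c)
conn(f)
conn(h)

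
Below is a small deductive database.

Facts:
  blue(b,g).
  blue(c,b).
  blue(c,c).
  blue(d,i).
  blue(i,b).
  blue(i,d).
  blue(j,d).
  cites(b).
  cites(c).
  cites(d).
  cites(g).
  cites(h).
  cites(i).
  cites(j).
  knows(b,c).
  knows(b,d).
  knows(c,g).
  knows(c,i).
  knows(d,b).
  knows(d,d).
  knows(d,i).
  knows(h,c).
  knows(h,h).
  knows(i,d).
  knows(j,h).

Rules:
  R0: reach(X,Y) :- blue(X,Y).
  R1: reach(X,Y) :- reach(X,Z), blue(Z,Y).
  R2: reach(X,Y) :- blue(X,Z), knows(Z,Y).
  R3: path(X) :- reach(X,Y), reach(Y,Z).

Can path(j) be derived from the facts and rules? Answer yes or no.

yes

round 1: derive reach(b,g) via R0 from blue(b,g)
round 1: derive reach(c,b) via R0 from blue(c,b)
round 1: derive reach(c,c) via R0 from blue(c,c)
round 1: derive reach(d,i) via R0 from blue(d,i)
round 1: derive reach(i,b) via R0 from blue(i,b)
round 1: derive reach(i,d) via R0 from blue(i,d)
round 1: derive reach(j,d) via R0 from blue(j,d)
round 1: derive reach(c,d) via R2 from blue(c,b), knows(b,d)
round 1: derive reach(c,g) via R2 from blue(c,c), knows(c,g)
round 1: derive reach(c,i) via R2 from blue(c,c), knows(c,i)
round 1: derive reach(d,d) via R2 from blue(d,i), knows(i,d)
round 1: derive reach(i,c) via R2 from blue(i,b), knows(b,c)
round 1: derive reach(i,i) via R2 from blue(i,d), knows(d,i)
round 1: derive reach(j,b) via R2 from blue(j,d), knows(d,b)
round 1: derive reach(j,i) via R2 from blue(j,d), knows(d,i)
round 2: derive reach(d,b) via R1 from reach(d,i), blue(i,b)
round 2: derive reach(i,g) via R1 from reach(i,b), blue(b,g)
round 2: derive reach(j,g) via R1 from reach(j,b), blue(b,g)
round 2: derive path(c) via R3 from reach(c,b), reach(b,g)
round 2: derive path(d) via R3 from reach(d,d), reach(d,d)
round 2: derive path(i) via R3 from reach(i,b), reach(b,g)
round 2: derive path(j) via R3 from reach(j,b), reach(b,g)
round 3: derive reach(d,g) via R1 from reach(d,b), blue(b,g)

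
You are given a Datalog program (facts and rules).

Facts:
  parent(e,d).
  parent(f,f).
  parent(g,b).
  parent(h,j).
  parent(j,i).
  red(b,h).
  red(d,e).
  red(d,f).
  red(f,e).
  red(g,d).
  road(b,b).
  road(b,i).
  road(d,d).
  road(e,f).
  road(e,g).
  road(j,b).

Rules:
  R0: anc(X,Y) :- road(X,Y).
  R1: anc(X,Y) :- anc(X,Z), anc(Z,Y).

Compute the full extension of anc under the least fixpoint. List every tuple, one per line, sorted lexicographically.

anc(b,b)
anc(b,i)
anc(d,d)
anc(e,f)
anc(e,g)
anc(j,b)
anc(j,i)

round 1: derive anc(b,b) via R0 from road(b,b)
round 1: derive anc(b,i) via R0 from road(b,i)
round 1: derive anc(d,d) via R0 from road(d,d)
round 1: derive anc(e,f) via R0 from road(e,f)
round 1: derive anc(e,g) via R0 from road(e,g)
round 1: derive anc(j,b) via R0 from road(j,b)
round 2: derive anc(j,i) via R1 from anc(j,b), anc(b,i)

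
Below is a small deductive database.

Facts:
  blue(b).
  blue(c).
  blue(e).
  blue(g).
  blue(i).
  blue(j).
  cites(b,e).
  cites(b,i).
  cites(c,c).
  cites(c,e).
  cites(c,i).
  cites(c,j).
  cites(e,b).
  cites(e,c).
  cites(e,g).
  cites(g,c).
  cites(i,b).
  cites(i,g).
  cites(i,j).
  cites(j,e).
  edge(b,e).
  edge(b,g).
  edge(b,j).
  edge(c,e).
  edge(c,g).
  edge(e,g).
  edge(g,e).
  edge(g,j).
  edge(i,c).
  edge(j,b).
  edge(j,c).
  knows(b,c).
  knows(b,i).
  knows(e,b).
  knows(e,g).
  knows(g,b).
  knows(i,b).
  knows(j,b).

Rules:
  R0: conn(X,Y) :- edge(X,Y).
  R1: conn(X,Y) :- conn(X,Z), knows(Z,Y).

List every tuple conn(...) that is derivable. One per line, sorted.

conn(b,b)
conn(b,c)
conn(b,e)
conn(b,g)
conn(b,i)
conn(b,j)
conn(c,b)
conn(c,c)
conn(c,e)
conn(c,g)
conn(c,i)
conn(e,b)
conn(e,c)
conn(e,g)
conn(e,i)
conn(g,b)
conn(g,c)
conn(g,e)
conn(g,g)
conn(g,i)
conn(g,j)
conn(i,c)
conn(j,b)
conn(j,c)
conn(j,i)

round 1: derive conn(b,e) via R0 from edge(b,e)
round 1: derive conn(b,g) via R0 from edge(b,g)
round 1: derive conn(b,j) via R0 from edge(b,j)
round 1: derive conn(c,e) via R0 from edge(c,e)
round 1: derive conn(c,g) via R0 from edge(c,g)
round 1: derive conn(e,g) via R0 from edge(e,g)
round 1: derive conn(g,e) via R0 from edge(g,e)
round 1: derive conn(g,j) via R0 from edge(g,j)
round 1: derive conn(i,c) via R0 from edge(i,c)
round 1: derive conn(j,b) via R0 from edge(j,b)
round 1: derive conn(j,c) via R0 from edge(j,c)
round 2: derive conn(b,b) via R1 from conn(b,e), knows(e,b)
round 2: derive conn(c,b) via R1 from conn(c,e), knows(e,b)
round 2: derive conn(e,b) via R1 from conn(e,g), knows(g,b)
round 2: derive conn(g,b) via R1 from conn(g,e), knows(e,b)
round 2: derive conn(g,g) via R1 from conn(g,e), knows(e,g)
round 2: derive conn(j,i) via R1 from conn(j,b), knows(b,i)
round 3: derive conn(b,c) via R1 from conn(b,b), knows(b,c)
round 3: derive conn(b,i) via R1 from conn(b,b), knows(b,i)
round 3: derive conn(c,c) via R1 from conn(c,b), knows(b,c)
round 3: derive conn(c,i) via R1 from conn(c,b), knows(b,i)
round 3: derive conn(e,c) via R1 from conn(e,b), knows(b,c)
round 3: derive conn(e,i) via R1 from conn(e,b), knows(b,i)
round 3: derive conn(g,c) via R1 from conn(g,b), knows(b,c)
round 3: derive conn(g,i) via R1 from conn(g,b), knows(b,i)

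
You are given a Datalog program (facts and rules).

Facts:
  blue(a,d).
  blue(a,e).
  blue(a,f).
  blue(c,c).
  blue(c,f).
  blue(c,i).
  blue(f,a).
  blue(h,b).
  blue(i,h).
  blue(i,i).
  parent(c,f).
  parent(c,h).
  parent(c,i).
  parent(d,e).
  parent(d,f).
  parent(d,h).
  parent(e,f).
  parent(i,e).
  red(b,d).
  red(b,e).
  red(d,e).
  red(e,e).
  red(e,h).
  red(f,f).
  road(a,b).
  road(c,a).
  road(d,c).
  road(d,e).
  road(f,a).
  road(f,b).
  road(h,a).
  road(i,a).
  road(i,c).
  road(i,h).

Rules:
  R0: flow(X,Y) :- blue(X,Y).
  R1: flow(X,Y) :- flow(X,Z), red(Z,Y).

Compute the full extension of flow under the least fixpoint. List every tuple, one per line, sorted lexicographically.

round 1: derive flow(a,d) via R0 from blue(a,d)
round 1: derive flow(a,e) via R0 from blue(a,e)
round 1: derive flow(a,f) via R0 from blue(a,f)
round 1: derive flow(c,c) via R0 from blue(c,c)
round 1: derive flow(c,f) via R0 from blue(c,f)
round 1: derive flow(c,i) via R0 from blue(c,i)
round 1: derive flow(f,a) via R0 from blue(f,a)
round 1: derive flow(h,b) via R0 from blue(h,b)
round 1: derive flow(i,h) via R0 from blue(i,h)
round 1: derive flow(i,i) via R0 from blue(i,i)
round 2: derive flow(a,h) via R1 from flow(a,e), red(e,h)
round 2: derive flow(h,d) via R1 from flow(h,b), red(b,d)
round 2: derive flow(h,e) via R1 from flow(h,b), red(b,e)
round 3: derive flow(h,h) via R1 from flow(h,e), red(e,h)

flow(a,d)
flow(a,e)
flow(a,f)
flow(a,h)
flow(c,c)
flow(c,f)
flow(c,i)
flow(f,a)
flow(h,b)
flow(h,d)
flow(h,e)
flow(h,h)
flow(i,h)
flow(i,i)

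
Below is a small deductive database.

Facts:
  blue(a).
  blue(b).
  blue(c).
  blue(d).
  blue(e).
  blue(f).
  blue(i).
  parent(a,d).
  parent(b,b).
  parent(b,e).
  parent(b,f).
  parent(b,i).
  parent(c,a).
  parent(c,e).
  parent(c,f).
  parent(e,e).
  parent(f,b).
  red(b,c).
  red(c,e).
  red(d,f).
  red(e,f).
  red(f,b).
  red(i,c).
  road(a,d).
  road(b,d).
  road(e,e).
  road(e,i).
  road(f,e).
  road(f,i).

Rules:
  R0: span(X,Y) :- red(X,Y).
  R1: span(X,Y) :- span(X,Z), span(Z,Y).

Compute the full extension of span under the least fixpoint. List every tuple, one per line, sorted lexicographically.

span(b,b)
span(b,c)
span(b,e)
span(b,f)
span(c,b)
span(c,c)
span(c,e)
span(c,f)
span(d,b)
span(d,c)
span(d,e)
span(d,f)
span(e,b)
span(e,c)
span(e,e)
span(e,f)
span(f,b)
span(f,c)
span(f,e)
span(f,f)
span(i,b)
span(i,c)
span(i,e)
span(i,f)

round 1: derive span(b,c) via R0 from red(b,c)
round 1: derive span(c,e) via R0 from red(c,e)
round 1: derive span(d,f) via R0 from red(d,f)
round 1: derive span(e,f) via R0 from red(e,f)
round 1: derive span(f,b) via R0 from red(f,b)
round 1: derive span(i,c) via R0 from red(i,c)
round 2: derive span(b,e) via R1 from span(b,c), span(c,e)
round 2: derive span(c,f) via R1 from span(c,e), span(e,f)
round 2: derive span(d,b) via R1 from span(d,f), span(f,b)
round 2: derive span(e,b) via R1 from span(e,f), span(f,b)
round 2: derive span(f,c) via R1 from span(f,b), span(b,c)
round 2: derive span(i,e) via R1 from span(i,c), span(c,e)
round 3: derive span(b,b) via R1 from span(b,e), span(e,b)
round 3: derive span(b,f) via R1 from span(b,c), span(c,f)
round 3: derive span(c,b) via R1 from span(c,e), span(e,b)
round 3: derive span(c,c) via R1 from span(c,f), span(f,c)
round 3: derive span(d,c) via R1 from span(d,b), span(b,c)
round 3: derive span(d,e) via R1 from span(d,b), span(b,e)
round 3: derive span(e,c) via R1 from span(e,b), span(b,c)
round 3: derive span(e,e) via R1 from span(e,b), span(b,e)
round 3: derive span(f,e) via R1 from span(f,b), span(b,e)
round 3: derive span(f,f) via R1 from span(f,c), span(c,f)
round 3: derive span(i,b) via R1 from span(i,e), span(e,b)
round 3: derive span(i,f) via R1 from span(i,c), span(c,f)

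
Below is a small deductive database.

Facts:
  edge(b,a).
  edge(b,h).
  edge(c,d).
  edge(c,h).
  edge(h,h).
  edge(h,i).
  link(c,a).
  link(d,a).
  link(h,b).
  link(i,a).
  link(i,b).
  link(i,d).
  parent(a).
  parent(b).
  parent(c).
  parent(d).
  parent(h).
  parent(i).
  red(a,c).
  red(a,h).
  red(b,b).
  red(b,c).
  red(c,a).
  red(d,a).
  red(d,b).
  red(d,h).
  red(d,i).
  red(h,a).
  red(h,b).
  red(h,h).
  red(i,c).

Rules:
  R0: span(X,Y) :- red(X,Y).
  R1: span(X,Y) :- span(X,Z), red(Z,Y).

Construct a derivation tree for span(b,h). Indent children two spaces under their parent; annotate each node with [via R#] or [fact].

round 1: derive span(a,c) via R0 from red(a,c)
round 1: derive span(a,h) via R0 from red(a,h)
round 1: derive span(b,b) via R0 from red(b,b)
round 1: derive span(b,c) via R0 from red(b,c)
round 1: derive span(c,a) via R0 from red(c,a)
round 1: derive span(d,a) via R0 from red(d,a)
round 1: derive span(d,b) via R0 from red(d,b)
round 1: derive span(d,h) via R0 from red(d,h)
round 1: derive span(d,i) via R0 from red(d,i)
round 1: derive span(h,a) via R0 from red(h,a)
round 1: derive span(h,b) via R0 from red(h,b)
round 1: derive span(h,h) via R0 from red(h,h)
round 1: derive span(i,c) via R0 from red(i,c)
round 2: derive span(a,a) via R1 from span(a,c), red(c,a)
round 2: derive span(a,b) via R1 from span(a,h), red(h,b)
round 2: derive span(b,a) via R1 from span(b,c), red(c,a)
round 2: derive span(c,c) via R1 from span(c,a), red(a,c)
round 2: derive span(c,h) via R1 from span(c,a), red(a,h)
round 2: derive span(d,c) via R1 from span(d,a), red(a,c)
round 2: derive span(h,c) via R1 from span(h,a), red(a,c)
round 2: derive span(i,a) via R1 from span(i,c), red(c,a)
round 3: derive span(b,h) via R1 from span(b,a), red(a,h)
round 3: derive span(c,b) via R1 from span(c,h), red(h,b)
round 3: derive span(i,h) via R1 from span(i,a), red(a,h)
round 4: derive span(i,b) via R1 from span(i,h), red(h,b)

span(b,h)  [via R1]
  span(b,a)  [via R1]
    span(b,c)  [via R0]
      red(b,c)  [fact]
    red(c,a)  [fact]
  red(a,h)  [fact]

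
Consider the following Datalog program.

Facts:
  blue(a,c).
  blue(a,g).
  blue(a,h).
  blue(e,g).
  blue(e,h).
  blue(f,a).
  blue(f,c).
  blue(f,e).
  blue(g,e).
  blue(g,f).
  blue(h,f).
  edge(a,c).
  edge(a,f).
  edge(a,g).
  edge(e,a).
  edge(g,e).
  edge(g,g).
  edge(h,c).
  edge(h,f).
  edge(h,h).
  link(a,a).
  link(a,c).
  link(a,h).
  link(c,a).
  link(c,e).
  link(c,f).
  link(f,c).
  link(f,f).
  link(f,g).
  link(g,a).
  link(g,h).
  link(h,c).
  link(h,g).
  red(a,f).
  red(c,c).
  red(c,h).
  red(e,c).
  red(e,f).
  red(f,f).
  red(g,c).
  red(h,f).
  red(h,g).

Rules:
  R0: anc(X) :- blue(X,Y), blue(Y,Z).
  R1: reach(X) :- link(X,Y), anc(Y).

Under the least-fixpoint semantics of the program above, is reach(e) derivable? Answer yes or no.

round 1: derive anc(a) via R0 from blue(a,g), blue(g,e)
round 1: derive anc(e) via R0 from blue(e,g), blue(g,e)
round 1: derive anc(f) via R0 from blue(f,a), blue(a,c)
round 1: derive anc(g) via R0 from blue(g,e), blue(e,g)
round 1: derive anc(h) via R0 from blue(h,f), blue(f,a)
round 2: derive reach(a) via R1 from link(a,a), anc(a)
round 2: derive reach(c) via R1 from link(c,a), anc(a)
round 2: derive reach(f) via R1 from link(f,f), anc(f)
round 2: derive reach(g) via R1 from link(g,a), anc(a)
round 2: derive reach(h) via R1 from link(h,g), anc(g)

no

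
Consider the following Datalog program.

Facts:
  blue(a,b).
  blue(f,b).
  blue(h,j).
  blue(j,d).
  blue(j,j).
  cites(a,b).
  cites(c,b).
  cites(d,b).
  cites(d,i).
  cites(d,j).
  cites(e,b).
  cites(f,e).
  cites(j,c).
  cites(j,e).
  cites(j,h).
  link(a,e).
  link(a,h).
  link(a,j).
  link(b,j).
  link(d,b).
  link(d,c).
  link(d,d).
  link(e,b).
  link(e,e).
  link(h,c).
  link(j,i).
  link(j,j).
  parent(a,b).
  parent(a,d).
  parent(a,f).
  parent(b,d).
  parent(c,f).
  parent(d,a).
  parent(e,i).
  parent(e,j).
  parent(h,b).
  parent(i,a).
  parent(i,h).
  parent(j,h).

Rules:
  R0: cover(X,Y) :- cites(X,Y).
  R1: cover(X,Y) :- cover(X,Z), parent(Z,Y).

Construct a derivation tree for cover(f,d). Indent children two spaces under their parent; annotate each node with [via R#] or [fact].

round 1: derive cover(a,b) via R0 from cites(a,b)
round 1: derive cover(c,b) via R0 from cites(c,b)
round 1: derive cover(d,b) via R0 from cites(d,b)
round 1: derive cover(d,i) via R0 from cites(d,i)
round 1: derive cover(d,j) via R0 from cites(d,j)
round 1: derive cover(e,b) via R0 from cites(e,b)
round 1: derive cover(f,e) via R0 from cites(f,e)
round 1: derive cover(j,c) via R0 from cites(j,c)
round 1: derive cover(j,e) via R0 from cites(j,e)
round 1: derive cover(j,h) via R0 from cites(j,h)
round 2: derive cover(a,d) via R1 from cover(a,b), parent(b,d)
round 2: derive cover(c,d) via R1 from cover(c,b), parent(b,d)
round 2: derive cover(d,a) via R1 from cover(d,i), parent(i,a)
round 2: derive cover(d,d) via R1 from cover(d,b), parent(b,d)
round 2: derive cover(d,h) via R1 from cover(d,i), parent(i,h)
round 2: derive cover(e,d) via R1 from cover(e,b), parent(b,d)
round 2: derive cover(f,i) via R1 from cover(f,e), parent(e,i)
round 2: derive cover(f,j) via R1 from cover(f,e), parent(e,j)
round 2: derive cover(j,b) via R1 from cover(j,h), parent(h,b)
round 2: derive cover(j,f) via R1 from cover(j,c), parent(c,f)
round 2: derive cover(j,i) via R1 from cover(j,e), parent(e,i)
round 2: derive cover(j,j) via R1 from cover(j,e), parent(e,j)
round 3: derive cover(a,a) via R1 from cover(a,d), parent(d,a)
round 3: derive cover(c,a) via R1 from cover(c,d), parent(d,a)
round 3: derive cover(d,f) via R1 from cover(d,a), parent(a,f)
round 3: derive cover(e,a) via R1 from cover(e,d), parent(d,a)
round 3: derive cover(f,a) via R1 from cover(f,i), parent(i,a)
round 3: derive cover(f,h) via R1 from cover(f,i), parent(i,h)
round 3: derive cover(j,a) via R1 from cover(j,i), parent(i,a)
round 3: derive cover(j,d) via R1 from cover(j,b), parent(b,d)
round 4: derive cover(a,f) via R1 from cover(a,a), parent(a,f)
round 4: derive cover(c,f) via R1 from cover(c,a), parent(a,f)
round 4: derive cover(e,f) via R1 from cover(e,a), parent(a,f)
round 4: derive cover(f,b) via R1 from cover(f,a), parent(a,b)
round 4: derive cover(f,d) via R1 from cover(f,a), parent(a,d)
round 4: derive cover(f,f) via R1 from cover(f,a), parent(a,f)

cover(f,d)  [via R1]
  cover(f,a)  [via R1]
    cover(f,i)  [via R1]
      cover(f,e)  [via R0]
        cites(f,e)  [fact]
      parent(e,i)  [fact]
    parent(i,a)  [fact]
  parent(a,d)  [fact]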